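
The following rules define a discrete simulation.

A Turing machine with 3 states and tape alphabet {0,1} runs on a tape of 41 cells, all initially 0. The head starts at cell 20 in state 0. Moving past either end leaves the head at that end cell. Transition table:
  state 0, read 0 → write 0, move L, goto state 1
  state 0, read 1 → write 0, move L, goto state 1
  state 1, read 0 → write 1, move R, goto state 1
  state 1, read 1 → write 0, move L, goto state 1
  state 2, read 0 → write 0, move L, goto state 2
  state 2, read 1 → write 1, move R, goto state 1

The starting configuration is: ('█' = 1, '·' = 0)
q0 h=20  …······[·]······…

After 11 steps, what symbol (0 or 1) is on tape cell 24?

1

gen 0: q0 h=20  …······[·]······…
gen 1: q1 h=19  …······[·]······…
gen 2: q1 h=20  …·····█[·]······…
gen 3: q1 h=21  …····██[·]······…
gen 4: q1 h=22  …···███[·]······…
gen 5: q1 h=23  …··████[·]······…
gen 6: q1 h=24  …·█████[·]······…
gen 7: q1 h=25  …██████[·]······…
gen 8: q1 h=26  …██████[·]······…
gen 9: q1 h=27  …██████[·]······…
gen 10: q1 h=28  …██████[·]······…
gen 11: q1 h=29  …██████[·]······…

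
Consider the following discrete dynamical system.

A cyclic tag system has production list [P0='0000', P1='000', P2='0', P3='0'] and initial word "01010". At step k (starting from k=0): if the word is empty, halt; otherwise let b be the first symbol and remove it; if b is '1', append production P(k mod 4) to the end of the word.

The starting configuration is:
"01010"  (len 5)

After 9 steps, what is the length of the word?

k=0  "01010"  (len 5)
k=1  "1010"  (len 4)
k=2  "010000"  (len 6)
k=3  "10000"  (len 5)
k=4  "00000"  (len 5)
k=5  "0000"  (len 4)
k=6  "000"  (len 3)
k=7  "00"  (len 2)
k=8  "0"  (len 1)
k=9  (halted — word empty)

0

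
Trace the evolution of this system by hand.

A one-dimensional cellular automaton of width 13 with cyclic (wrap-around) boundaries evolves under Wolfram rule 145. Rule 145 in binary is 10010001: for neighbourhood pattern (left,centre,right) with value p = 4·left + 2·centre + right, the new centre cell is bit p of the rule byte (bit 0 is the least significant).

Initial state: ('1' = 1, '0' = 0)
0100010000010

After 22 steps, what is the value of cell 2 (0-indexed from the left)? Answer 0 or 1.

[0] 0100010000010
[1] 0011001111001
[2] 1000100110100
[3] 0110010000010
[4] 0001001111001
[5] 1100100110100
[6] 0010010000010
[7] 1001001111001
[8] 0100100110100
[9] 0010010000011
[10] 1001001111000
[11] 0100100110110
[12] 0010010000001
[13] 1001001111100
[14] 0100100111010
[15] 0010010010001
[16] 1001001001100
[17] 0100100100010
[18] 0010010011001
[19] 1001001000100
[20] 0100100110010
[21] 0010010001001
[22] 1001001100100

0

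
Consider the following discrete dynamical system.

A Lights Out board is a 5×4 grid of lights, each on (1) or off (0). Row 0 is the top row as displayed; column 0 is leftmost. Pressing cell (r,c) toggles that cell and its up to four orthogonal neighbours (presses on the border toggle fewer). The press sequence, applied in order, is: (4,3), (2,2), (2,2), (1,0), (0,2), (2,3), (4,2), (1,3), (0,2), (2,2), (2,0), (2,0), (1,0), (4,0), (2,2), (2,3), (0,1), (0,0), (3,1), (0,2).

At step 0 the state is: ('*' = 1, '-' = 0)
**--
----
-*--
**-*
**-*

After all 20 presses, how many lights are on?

7

[0] **--
----
-*--
**-*
**-*
[1] **--
----
-*--
**--
***-
[2] **--
--*-
--**
***-
***-
[3] **--
----
-*--
**--
***-
[4] -*--
**--
**--
**--
***-
[5] --**
***-
**--
**--
***-
[6] --**
****
****
**-*
***-
[7] --**
****
****
****
*--*
[8] --*-
**--
***-
****
*--*
[9] -*-*
***-
***-
****
*--*
[10] -*-*
**--
*--*
**-*
*--*
[11] -*-*
-*--
-*-*
-*-*
*--*
[12] -*-*
**--
*--*
**-*
*--*
[13] **-*
----
---*
**-*
*--*
[14] **-*
----
---*
-*-*
-*-*
[15] **-*
--*-
-**-
-***
-*-*
[16] **-*
--**
-*-*
-**-
-*-*
[17] --**
-***
-*-*
-**-
-*-*
[18] ****
****
-*-*
-**-
-*-*
[19] ****
****
---*
*---
---*
[20] *---
**-*
---*
*---
---*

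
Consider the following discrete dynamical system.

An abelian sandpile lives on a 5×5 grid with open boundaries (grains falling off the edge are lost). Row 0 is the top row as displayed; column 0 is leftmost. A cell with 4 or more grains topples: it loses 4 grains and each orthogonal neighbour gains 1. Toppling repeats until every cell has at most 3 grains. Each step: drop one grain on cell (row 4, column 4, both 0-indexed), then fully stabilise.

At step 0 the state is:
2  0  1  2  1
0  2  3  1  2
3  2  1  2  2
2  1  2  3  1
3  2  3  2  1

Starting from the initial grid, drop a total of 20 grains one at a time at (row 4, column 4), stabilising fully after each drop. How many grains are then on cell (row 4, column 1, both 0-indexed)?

3

step 0: 2  0  1  2  1
0  2  3  1  2
3  2  1  2  2
2  1  2  3  1
3  2  3  2  1
step 1: 2  0  1  2  1
0  2  3  1  2
3  2  1  2  2
2  1  2  3  1
3  2  3  2  2
step 2: 2  0  1  2  1
0  2  3  1  2
3  2  1  2  2
2  1  2  3  1
3  2  3  2  3
step 3: 2  0  1  2  1
0  2  3  1  2
3  2  1  2  2
2  1  2  3  2
3  2  3  3  0
step 4: 2  0  1  2  1
0  2  3  1  2
3  2  1  2  2
2  1  2  3  2
3  2  3  3  1
step 5: 2  0  1  2  1
0  2  3  1  2
3  2  1  2  2
2  1  2  3  2
3  2  3  3  2
step 6: 2  0  1  2  1
0  2  3  1  2
3  2  1  2  2
2  1  2  3  2
3  2  3  3  3
step 7: 2  0  1  2  1
0  2  3  1  2
3  2  2  3  3
2  2  0  2  0
3  3  1  2  2
step 8: 2  0  1  2  1
0  2  3  1  2
3  2  2  3  3
2  2  0  2  0
3  3  1  2  3
step 9: 2  0  1  2  1
0  2  3  1  2
3  2  2  3  3
2  2  0  2  1
3  3  1  3  0
step 10: 2  0  1  2  1
0  2  3  1  2
3  2  2  3  3
2  2  0  2  1
3  3  1  3  1
step 11: 2  0  1  2  1
0  2  3  1  2
3  2  2  3  3
2  2  0  2  1
3  3  1  3  2
step 12: 2  0  1  2  1
0  2  3  1  2
3  2  2  3  3
2  2  0  2  1
3  3  1  3  3
step 13: 2  0  1  2  1
0  2  3  1  2
3  2  2  3  3
2  2  0  3  2
3  3  2  0  1
step 14: 2  0  1  2  1
0  2  3  1  2
3  2  2  3  3
2  2  0  3  2
3  3  2  0  2
step 15: 2  0  1  2  1
0  2  3  1  2
3  2  2  3  3
2  2  0  3  2
3  3  2  0  3
step 16: 2  0  1  2  1
0  2  3  1  2
3  2  2  3  3
2  2  0  3  3
3  3  2  1  0
step 17: 2  0  1  2  1
0  2  3  1  2
3  2  2  3  3
2  2  0  3  3
3  3  2  1  1
step 18: 2  0  1  2  1
0  2  3  1  2
3  2  2  3  3
2  2  0  3  3
3  3  2  1  2
step 19: 2  0  1  2  1
0  2  3  1  2
3  2  2  3  3
2  2  0  3  3
3  3  2  1  3
step 20: 2  0  1  2  1
0  2  3  2  3
3  2  3  1  1
2  2  1  1  2
3  3  2  3  1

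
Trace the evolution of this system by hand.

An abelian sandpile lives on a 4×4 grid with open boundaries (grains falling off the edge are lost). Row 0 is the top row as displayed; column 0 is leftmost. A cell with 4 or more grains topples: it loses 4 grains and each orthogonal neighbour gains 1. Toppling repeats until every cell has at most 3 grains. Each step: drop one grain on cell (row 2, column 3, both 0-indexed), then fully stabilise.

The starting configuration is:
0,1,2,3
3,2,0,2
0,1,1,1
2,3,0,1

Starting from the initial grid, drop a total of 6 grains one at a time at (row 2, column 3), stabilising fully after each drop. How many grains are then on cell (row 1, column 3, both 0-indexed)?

3

gen 0: 0,1,2,3
3,2,0,2
0,1,1,1
2,3,0,1
gen 1: 0,1,2,3
3,2,0,2
0,1,1,2
2,3,0,1
gen 2: 0,1,2,3
3,2,0,2
0,1,1,3
2,3,0,1
gen 3: 0,1,2,3
3,2,0,3
0,1,2,0
2,3,0,2
gen 4: 0,1,2,3
3,2,0,3
0,1,2,1
2,3,0,2
gen 5: 0,1,2,3
3,2,0,3
0,1,2,2
2,3,0,2
gen 6: 0,1,2,3
3,2,0,3
0,1,2,3
2,3,0,2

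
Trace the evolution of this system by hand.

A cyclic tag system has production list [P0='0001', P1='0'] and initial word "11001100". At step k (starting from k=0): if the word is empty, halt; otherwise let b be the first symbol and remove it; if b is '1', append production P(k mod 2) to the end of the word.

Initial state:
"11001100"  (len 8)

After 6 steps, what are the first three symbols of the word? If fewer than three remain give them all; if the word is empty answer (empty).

gen 0: "11001100"  (len 8)
gen 1: "10011000001"  (len 11)
gen 2: "00110000010"  (len 11)
gen 3: "0110000010"  (len 10)
gen 4: "110000010"  (len 9)
gen 5: "100000100001"  (len 12)
gen 6: "000001000010"  (len 12)

000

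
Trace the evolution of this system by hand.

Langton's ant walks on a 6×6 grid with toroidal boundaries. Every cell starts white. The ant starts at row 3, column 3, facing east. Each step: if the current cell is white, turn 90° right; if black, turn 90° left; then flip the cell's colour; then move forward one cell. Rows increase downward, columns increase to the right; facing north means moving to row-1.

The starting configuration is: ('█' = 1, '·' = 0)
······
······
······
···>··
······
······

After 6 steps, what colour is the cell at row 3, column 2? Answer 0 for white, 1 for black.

0) ······
······
······
···>··
······
······
1) ······
······
······
···█··
···v··
······
2) ······
······
······
···█··
··<█··
······
3) ······
······
······
··^█··
··██··
······
4) ······
······
······
··█>··
··██··
······
5) ······
······
···^··
··█···
··██··
······
6) ······
······
···█>·
··█···
··██··
······

1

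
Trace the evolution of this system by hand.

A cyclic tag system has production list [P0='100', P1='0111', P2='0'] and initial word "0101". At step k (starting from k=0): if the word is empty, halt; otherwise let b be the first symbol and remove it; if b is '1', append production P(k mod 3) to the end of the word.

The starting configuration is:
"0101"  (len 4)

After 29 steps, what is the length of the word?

step 0: "0101"  (len 4)
step 1: "101"  (len 3)
step 2: "010111"  (len 6)
step 3: "10111"  (len 5)
step 4: "0111100"  (len 7)
step 5: "111100"  (len 6)
step 6: "111000"  (len 6)
step 7: "11000100"  (len 8)
step 8: "10001000111"  (len 11)
step 9: "00010001110"  (len 11)
step 10: "0010001110"  (len 10)
step 11: "010001110"  (len 9)
step 12: "10001110"  (len 8)
step 13: "0001110100"  (len 10)
step 14: "001110100"  (len 9)
step 15: "01110100"  (len 8)
step 16: "1110100"  (len 7)
step 17: "1101000111"  (len 10)
step 18: "1010001110"  (len 10)
step 19: "010001110100"  (len 12)
step 20: "10001110100"  (len 11)
step 21: "00011101000"  (len 11)
step 22: "0011101000"  (len 10)
step 23: "011101000"  (len 9)
step 24: "11101000"  (len 8)
step 25: "1101000100"  (len 10)
step 26: "1010001000111"  (len 13)
step 27: "0100010001110"  (len 13)
step 28: "100010001110"  (len 12)
step 29: "000100011100111"  (len 15)

15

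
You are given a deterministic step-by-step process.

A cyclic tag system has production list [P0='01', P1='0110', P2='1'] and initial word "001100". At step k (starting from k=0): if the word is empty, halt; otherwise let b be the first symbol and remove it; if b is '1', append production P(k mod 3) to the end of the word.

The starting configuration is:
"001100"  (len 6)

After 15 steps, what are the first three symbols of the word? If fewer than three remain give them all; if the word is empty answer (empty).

k=0  "001100"  (len 6)
k=1  "01100"  (len 5)
k=2  "1100"  (len 4)
k=3  "1001"  (len 4)
k=4  "00101"  (len 5)
k=5  "0101"  (len 4)
k=6  "101"  (len 3)
k=7  "0101"  (len 4)
k=8  "101"  (len 3)
k=9  "011"  (len 3)
k=10  "11"  (len 2)
k=11  "10110"  (len 5)
k=12  "01101"  (len 5)
k=13  "1101"  (len 4)
k=14  "1010110"  (len 7)
k=15  "0101101"  (len 7)

010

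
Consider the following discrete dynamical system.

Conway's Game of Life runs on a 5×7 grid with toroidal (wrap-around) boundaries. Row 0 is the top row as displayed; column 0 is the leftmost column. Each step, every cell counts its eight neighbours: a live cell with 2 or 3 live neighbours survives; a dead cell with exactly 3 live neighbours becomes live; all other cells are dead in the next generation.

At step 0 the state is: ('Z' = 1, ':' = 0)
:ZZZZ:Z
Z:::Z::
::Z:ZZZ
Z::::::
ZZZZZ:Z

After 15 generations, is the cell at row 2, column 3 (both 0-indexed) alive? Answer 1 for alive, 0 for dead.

1

k=0  :ZZZZ:Z
Z:::Z::
::Z:ZZZ
Z::::::
ZZZZZ:Z
k=1  ::::::Z
Z::::::
ZZ:ZZZZ
:::::::
::::Z:Z
k=2  Z::::ZZ
:Z::Z::
ZZ::ZZZ
:::Z:::
:::::Z:
k=3  Z:::ZZZ
:Z::Z::
ZZZZZZZ
Z::::::
::::ZZ:
k=4  Z::Z::Z
:::::::
::ZZZZZ
Z:Z::::
Z:::Z::
k=5  Z:::::Z
Z:Z::::
:ZZZZZZ
Z:Z::::
Z::Z:::
k=6  Z:::::Z
::Z:Z::
::::ZZZ
Z::::Z:
Z::::::
k=7  ZZ::::Z
Z::ZZ::
:::ZZ:Z
Z:::ZZ:
ZZ:::::
k=8  ::Z:::Z
:ZZZZ::
Z:::::Z
ZZ:ZZZ:
:::::Z:
k=9  :ZZ:ZZ:
:ZZZ:ZZ
::::::Z
ZZ::ZZ:
ZZZZ:Z:
k=10  :::::::
:Z:Z::Z
:::Z:::
:::ZZZ:
:::::::
k=11  :::::::
::Z::::
:::Z:Z:
:::ZZ::
::::Z::
k=12  :::::::
:::::::
::ZZ:::
:::Z:Z:
:::ZZ::
k=13  :::::::
:::::::
::ZZZ::
:::::::
:::ZZ::
k=14  :::::::
:::Z:::
:::Z:::
::Z::::
:::::::
k=15  :::::::
:::::::
::ZZ:::
:::::::
:::::::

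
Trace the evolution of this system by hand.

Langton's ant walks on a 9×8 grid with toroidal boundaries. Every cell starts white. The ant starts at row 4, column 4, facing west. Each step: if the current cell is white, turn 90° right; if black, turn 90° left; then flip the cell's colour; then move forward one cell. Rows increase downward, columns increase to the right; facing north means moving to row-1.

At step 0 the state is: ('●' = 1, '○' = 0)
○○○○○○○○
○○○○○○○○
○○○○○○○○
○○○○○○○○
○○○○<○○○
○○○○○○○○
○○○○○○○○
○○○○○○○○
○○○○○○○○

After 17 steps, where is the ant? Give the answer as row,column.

5,4

0) ○○○○○○○○
○○○○○○○○
○○○○○○○○
○○○○○○○○
○○○○<○○○
○○○○○○○○
○○○○○○○○
○○○○○○○○
○○○○○○○○
1) ○○○○○○○○
○○○○○○○○
○○○○○○○○
○○○○^○○○
○○○○●○○○
○○○○○○○○
○○○○○○○○
○○○○○○○○
○○○○○○○○
2) ○○○○○○○○
○○○○○○○○
○○○○○○○○
○○○○●>○○
○○○○●○○○
○○○○○○○○
○○○○○○○○
○○○○○○○○
○○○○○○○○
3) ○○○○○○○○
○○○○○○○○
○○○○○○○○
○○○○●●○○
○○○○●v○○
○○○○○○○○
○○○○○○○○
○○○○○○○○
○○○○○○○○
4) ○○○○○○○○
○○○○○○○○
○○○○○○○○
○○○○●●○○
○○○○<●○○
○○○○○○○○
○○○○○○○○
○○○○○○○○
○○○○○○○○
5) ○○○○○○○○
○○○○○○○○
○○○○○○○○
○○○○●●○○
○○○○○●○○
○○○○v○○○
○○○○○○○○
○○○○○○○○
○○○○○○○○
6) ○○○○○○○○
○○○○○○○○
○○○○○○○○
○○○○●●○○
○○○○○●○○
○○○<●○○○
○○○○○○○○
○○○○○○○○
○○○○○○○○
7) ○○○○○○○○
○○○○○○○○
○○○○○○○○
○○○○●●○○
○○○^○●○○
○○○●●○○○
○○○○○○○○
○○○○○○○○
○○○○○○○○
8) ○○○○○○○○
○○○○○○○○
○○○○○○○○
○○○○●●○○
○○○●>●○○
○○○●●○○○
○○○○○○○○
○○○○○○○○
○○○○○○○○
9) ○○○○○○○○
○○○○○○○○
○○○○○○○○
○○○○●●○○
○○○●●●○○
○○○●v○○○
○○○○○○○○
○○○○○○○○
○○○○○○○○
10) ○○○○○○○○
○○○○○○○○
○○○○○○○○
○○○○●●○○
○○○●●●○○
○○○●○>○○
○○○○○○○○
○○○○○○○○
○○○○○○○○
11) ○○○○○○○○
○○○○○○○○
○○○○○○○○
○○○○●●○○
○○○●●●○○
○○○●○●○○
○○○○○v○○
○○○○○○○○
○○○○○○○○
12) ○○○○○○○○
○○○○○○○○
○○○○○○○○
○○○○●●○○
○○○●●●○○
○○○●○●○○
○○○○<●○○
○○○○○○○○
○○○○○○○○
13) ○○○○○○○○
○○○○○○○○
○○○○○○○○
○○○○●●○○
○○○●●●○○
○○○●^●○○
○○○○●●○○
○○○○○○○○
○○○○○○○○
14) ○○○○○○○○
○○○○○○○○
○○○○○○○○
○○○○●●○○
○○○●●●○○
○○○●●>○○
○○○○●●○○
○○○○○○○○
○○○○○○○○
15) ○○○○○○○○
○○○○○○○○
○○○○○○○○
○○○○●●○○
○○○●●^○○
○○○●●○○○
○○○○●●○○
○○○○○○○○
○○○○○○○○
16) ○○○○○○○○
○○○○○○○○
○○○○○○○○
○○○○●●○○
○○○●<○○○
○○○●●○○○
○○○○●●○○
○○○○○○○○
○○○○○○○○
17) ○○○○○○○○
○○○○○○○○
○○○○○○○○
○○○○●●○○
○○○●○○○○
○○○●v○○○
○○○○●●○○
○○○○○○○○
○○○○○○○○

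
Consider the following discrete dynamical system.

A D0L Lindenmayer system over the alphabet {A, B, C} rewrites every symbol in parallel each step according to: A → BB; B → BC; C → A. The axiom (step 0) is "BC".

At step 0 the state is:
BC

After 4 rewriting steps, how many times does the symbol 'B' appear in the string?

7

k=0  BC
k=1  BCA
k=2  BCABB
k=3  BCABBBCBC
k=4  BCABBBCBCBCABCA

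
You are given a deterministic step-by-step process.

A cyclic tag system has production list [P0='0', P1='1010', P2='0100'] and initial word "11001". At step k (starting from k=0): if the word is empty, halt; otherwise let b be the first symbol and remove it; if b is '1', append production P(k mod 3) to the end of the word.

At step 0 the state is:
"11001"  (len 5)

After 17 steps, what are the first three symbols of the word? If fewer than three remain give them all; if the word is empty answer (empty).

001

k=0  "11001"  (len 5)
k=1  "10010"  (len 5)
k=2  "00101010"  (len 8)
k=3  "0101010"  (len 7)
k=4  "101010"  (len 6)
k=5  "010101010"  (len 9)
k=6  "10101010"  (len 8)
k=7  "01010100"  (len 8)
k=8  "1010100"  (len 7)
k=9  "0101000100"  (len 10)
k=10  "101000100"  (len 9)
k=11  "010001001010"  (len 12)
k=12  "10001001010"  (len 11)
k=13  "00010010100"  (len 11)
k=14  "0010010100"  (len 10)
k=15  "010010100"  (len 9)
k=16  "10010100"  (len 8)
k=17  "00101001010"  (len 11)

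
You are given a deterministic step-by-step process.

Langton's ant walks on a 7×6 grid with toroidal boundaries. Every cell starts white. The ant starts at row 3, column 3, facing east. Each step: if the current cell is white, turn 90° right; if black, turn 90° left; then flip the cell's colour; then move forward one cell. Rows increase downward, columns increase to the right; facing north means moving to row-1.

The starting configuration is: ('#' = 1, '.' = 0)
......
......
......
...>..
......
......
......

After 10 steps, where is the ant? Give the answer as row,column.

2,2

0) ......
......
......
...>..
......
......
......
1) ......
......
......
...#..
...v..
......
......
2) ......
......
......
...#..
..<#..
......
......
3) ......
......
......
..^#..
..##..
......
......
4) ......
......
......
..#>..
..##..
......
......
5) ......
......
...^..
..#...
..##..
......
......
6) ......
......
...#>.
..#...
..##..
......
......
7) ......
......
...##.
..#.v.
..##..
......
......
8) ......
......
...##.
..#<#.
..##..
......
......
9) ......
......
...^#.
..###.
..##..
......
......
10) ......
......
..<.#.
..###.
..##..
......
......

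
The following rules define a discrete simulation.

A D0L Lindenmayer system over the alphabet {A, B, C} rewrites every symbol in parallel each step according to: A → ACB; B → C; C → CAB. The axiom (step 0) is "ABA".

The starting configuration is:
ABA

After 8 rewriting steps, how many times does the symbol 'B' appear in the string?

985

k=0  ABA
k=1  ACBCACB
k=2  ACBCABCCABACBCABC
k=3  ACBCABCCABACBCCABCABACBCACBCABCCABACBCCAB
k=4  ACBCABCCABACBCCABCABACBCACBCABCCABCABACBCCABACBCACBCABCCABACBCABCCABACBCCABCABACBCACBCABCCABCABACBC
k=5  ACBCABCCABACBCCABCABACBCACBCABCCABCABACBCCABACBCACBCABCCAB…CABACBCACBCABCCABACBCABCCABACBCCABCABACBCCABACBCACBCABCCAB  (len 239)
k=6  ACBCABCCABACBCCABCABACBCACBCABCCABCABACBCCABACBCACBCABCCAB…CABACBCACBCABCCABCABACBCACBCABCCABACBCABCCABACBCCABCABACBC  (len 577)
k=7  ACBCABCCABACBCCABCABACBCACBCABCCABCABACBCCABACBCACBCABCCAB…ACBCABCCABACBCCABCABACBCACBCABCCABCABACBCCABACBCACBCABCCAB  (len 1393)
k=8  ACBCABCCABACBCCABCABACBCACBCABCCABCABACBCCABACBCACBCABCCAB…CABACBCACBCABCCABCABACBCACBCABCCABACBCABCCABACBCCABCABACBC  (len 3363)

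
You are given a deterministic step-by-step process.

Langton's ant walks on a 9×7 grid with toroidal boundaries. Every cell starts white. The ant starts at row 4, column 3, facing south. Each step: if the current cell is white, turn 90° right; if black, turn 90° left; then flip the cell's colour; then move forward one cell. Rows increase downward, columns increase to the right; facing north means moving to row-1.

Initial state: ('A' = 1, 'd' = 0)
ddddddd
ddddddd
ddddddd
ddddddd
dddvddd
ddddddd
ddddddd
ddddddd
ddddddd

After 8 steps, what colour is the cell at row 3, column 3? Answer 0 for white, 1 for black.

1

gen 0: ddddddd
ddddddd
ddddddd
ddddddd
dddvddd
ddddddd
ddddddd
ddddddd
ddddddd
gen 1: ddddddd
ddddddd
ddddddd
ddddddd
dd<Addd
ddddddd
ddddddd
ddddddd
ddddddd
gen 2: ddddddd
ddddddd
ddddddd
dd^dddd
ddAAddd
ddddddd
ddddddd
ddddddd
ddddddd
gen 3: ddddddd
ddddddd
ddddddd
ddA>ddd
ddAAddd
ddddddd
ddddddd
ddddddd
ddddddd
gen 4: ddddddd
ddddddd
ddddddd
ddAAddd
ddAvddd
ddddddd
ddddddd
ddddddd
ddddddd
gen 5: ddddddd
ddddddd
ddddddd
ddAAddd
ddAd>dd
ddddddd
ddddddd
ddddddd
ddddddd
gen 6: ddddddd
ddddddd
ddddddd
ddAAddd
ddAdAdd
ddddvdd
ddddddd
ddddddd
ddddddd
gen 7: ddddddd
ddddddd
ddddddd
ddAAddd
ddAdAdd
ddd<Add
ddddddd
ddddddd
ddddddd
gen 8: ddddddd
ddddddd
ddddddd
ddAAddd
ddA^Add
dddAAdd
ddddddd
ddddddd
ddddddd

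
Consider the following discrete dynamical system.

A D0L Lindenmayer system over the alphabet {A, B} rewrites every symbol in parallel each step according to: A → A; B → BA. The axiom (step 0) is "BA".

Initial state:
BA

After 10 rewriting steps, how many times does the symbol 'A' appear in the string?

11

gen 0: BA
gen 1: BAA
gen 2: BAAA
gen 3: BAAAA
gen 4: BAAAAA
gen 5: BAAAAAA
gen 6: BAAAAAAA
gen 7: BAAAAAAAA
gen 8: BAAAAAAAAA
gen 9: BAAAAAAAAAA
gen 10: BAAAAAAAAAAA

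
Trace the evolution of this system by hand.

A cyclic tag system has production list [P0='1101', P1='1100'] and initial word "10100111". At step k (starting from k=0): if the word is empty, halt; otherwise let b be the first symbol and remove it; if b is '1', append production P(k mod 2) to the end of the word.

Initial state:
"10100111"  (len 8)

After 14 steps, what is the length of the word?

34

0) "10100111"  (len 8)
1) "01001111101"  (len 11)
2) "1001111101"  (len 10)
3) "0011111011101"  (len 13)
4) "011111011101"  (len 12)
5) "11111011101"  (len 11)
6) "11110111011100"  (len 14)
7) "11101110111001101"  (len 17)
8) "11011101110011011100"  (len 20)
9) "10111011100110111001101"  (len 23)
10) "01110111001101110011011100"  (len 26)
11) "1110111001101110011011100"  (len 25)
12) "1101110011011100110111001100"  (len 28)
13) "1011100110111001101110011001101"  (len 31)
14) "0111001101110011011100110011011100"  (len 34)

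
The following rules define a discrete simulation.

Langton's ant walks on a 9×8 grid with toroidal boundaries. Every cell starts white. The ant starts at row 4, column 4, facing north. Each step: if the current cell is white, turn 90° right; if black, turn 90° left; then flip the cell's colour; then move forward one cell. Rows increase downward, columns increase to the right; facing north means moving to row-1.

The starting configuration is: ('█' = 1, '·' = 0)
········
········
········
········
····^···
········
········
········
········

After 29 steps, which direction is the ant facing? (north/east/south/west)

east

[0] ········
········
········
········
····^···
········
········
········
········
[1] ········
········
········
········
····█>··
········
········
········
········
[2] ········
········
········
········
····██··
·····v··
········
········
········
[3] ········
········
········
········
····██··
····<█··
········
········
········
[4] ········
········
········
········
····^█··
····██··
········
········
········
[5] ········
········
········
········
···<·█··
····██··
········
········
········
[6] ········
········
········
···^····
···█·█··
····██··
········
········
········
[7] ········
········
········
···█>···
···█·█··
····██··
········
········
········
[8] ········
········
········
···██···
···█v█··
····██··
········
········
········
[9] ········
········
········
···██···
···<██··
····██··
········
········
········
[10] ········
········
········
···██···
····██··
···v██··
········
········
········
[11] ········
········
········
···██···
····██··
··<███··
········
········
········
[12] ········
········
········
···██···
··^·██··
··████··
········
········
········
[13] ········
········
········
···██···
··█>██··
··████··
········
········
········
[14] ········
········
········
···██···
··████··
··█v██··
········
········
········
[15] ········
········
········
···██···
··████··
··█·>█··
········
········
········
[16] ········
········
········
···██···
··██^█··
··█··█··
········
········
········
[17] ········
········
········
···██···
··█<·█··
··█··█··
········
········
········
[18] ········
········
········
···██···
··█··█··
··█v·█··
········
········
········
[19] ········
········
········
···██···
··█··█··
··<█·█··
········
········
········
[20] ········
········
········
···██···
··█··█··
···█·█··
··v·····
········
········
[21] ········
········
········
···██···
··█··█··
···█·█··
·<█·····
········
········
[22] ········
········
········
···██···
··█··█··
·^·█·█··
·██·····
········
········
[23] ········
········
········
···██···
··█··█··
·█>█·█··
·██·····
········
········
[24] ········
········
········
···██···
··█··█··
·███·█··
·█v·····
········
········
[25] ········
········
········
···██···
··█··█··
·███·█··
·█·>····
········
········
[26] ········
········
········
···██···
··█··█··
·███·█··
·█·█····
···v····
········
[27] ········
········
········
···██···
··█··█··
·███·█··
·█·█····
··<█····
········
[28] ········
········
········
···██···
··█··█··
·███·█··
·█^█····
··██····
········
[29] ········
········
········
···██···
··█··█··
·███·█··
·██>····
··██····
········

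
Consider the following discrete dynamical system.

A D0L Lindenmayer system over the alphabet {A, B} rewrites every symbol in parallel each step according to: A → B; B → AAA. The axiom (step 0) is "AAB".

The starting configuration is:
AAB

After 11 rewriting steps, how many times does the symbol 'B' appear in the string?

486

0) AAB
1) BBAAA
2) AAAAAABBB
3) BBBBBBAAAAAAAAA
4) AAAAAAAAAAAAAAAAAABBBBBBBBB
5) BBBBBBBBBBBBBBBBBBAAAAAAAAAAAAAAAAAAAAAAAAAAA
6) AAAAAAAAAAAAAAAAAAAAAAAAAAAAAAAAAAAAAAAAAAAAAAAAAAAAAABBBBBBBBBBBBBBBBBBBBBBBBBBB
7) BBBBBBBBBBBBBBBBBBBBBBBBBBBBBBBBBBBBBBBBBBBBBBBBBBBBBBAAAA…AAAAAAAAAAAAAAAAAAAAAAAAAAAAAAAAAAAAAAAAAAAAAAAAAAAAAAAAAA  (len 135)
8) AAAAAAAAAAAAAAAAAAAAAAAAAAAAAAAAAAAAAAAAAAAAAAAAAAAAAAAAAA…BBBBBBBBBBBBBBBBBBBBBBBBBBBBBBBBBBBBBBBBBBBBBBBBBBBBBBBBBB  (len 243)
9) BBBBBBBBBBBBBBBBBBBBBBBBBBBBBBBBBBBBBBBBBBBBBBBBBBBBBBBBBB…AAAAAAAAAAAAAAAAAAAAAAAAAAAAAAAAAAAAAAAAAAAAAAAAAAAAAAAAAA  (len 405)
10) AAAAAAAAAAAAAAAAAAAAAAAAAAAAAAAAAAAAAAAAAAAAAAAAAAAAAAAAAA…BBBBBBBBBBBBBBBBBBBBBBBBBBBBBBBBBBBBBBBBBBBBBBBBBBBBBBBBBB  (len 729)
11) BBBBBBBBBBBBBBBBBBBBBBBBBBBBBBBBBBBBBBBBBBBBBBBBBBBBBBBBBB…AAAAAAAAAAAAAAAAAAAAAAAAAAAAAAAAAAAAAAAAAAAAAAAAAAAAAAAAAA  (len 1215)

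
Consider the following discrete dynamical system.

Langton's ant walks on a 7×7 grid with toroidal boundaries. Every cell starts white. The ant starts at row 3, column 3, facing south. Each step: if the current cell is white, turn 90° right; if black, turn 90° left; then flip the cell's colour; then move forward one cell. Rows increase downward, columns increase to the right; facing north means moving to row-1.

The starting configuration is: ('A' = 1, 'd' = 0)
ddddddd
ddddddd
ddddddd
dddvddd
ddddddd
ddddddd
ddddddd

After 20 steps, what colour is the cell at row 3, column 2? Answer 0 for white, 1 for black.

1

t=0: ddddddd
ddddddd
ddddddd
dddvddd
ddddddd
ddddddd
ddddddd
t=1: ddddddd
ddddddd
ddddddd
dd<Addd
ddddddd
ddddddd
ddddddd
t=2: ddddddd
ddddddd
dd^dddd
ddAAddd
ddddddd
ddddddd
ddddddd
t=3: ddddddd
ddddddd
ddA>ddd
ddAAddd
ddddddd
ddddddd
ddddddd
t=4: ddddddd
ddddddd
ddAAddd
ddAvddd
ddddddd
ddddddd
ddddddd
t=5: ddddddd
ddddddd
ddAAddd
ddAd>dd
ddddddd
ddddddd
ddddddd
t=6: ddddddd
ddddddd
ddAAddd
ddAdAdd
ddddvdd
ddddddd
ddddddd
t=7: ddddddd
ddddddd
ddAAddd
ddAdAdd
ddd<Add
ddddddd
ddddddd
t=8: ddddddd
ddddddd
ddAAddd
ddA^Add
dddAAdd
ddddddd
ddddddd
t=9: ddddddd
ddddddd
ddAAddd
ddAA>dd
dddAAdd
ddddddd
ddddddd
t=10: ddddddd
ddddddd
ddAA^dd
ddAAddd
dddAAdd
ddddddd
ddddddd
t=11: ddddddd
ddddddd
ddAAA>d
ddAAddd
dddAAdd
ddddddd
ddddddd
t=12: ddddddd
ddddddd
ddAAAAd
ddAAdvd
dddAAdd
ddddddd
ddddddd
t=13: ddddddd
ddddddd
ddAAAAd
ddAA<Ad
dddAAdd
ddddddd
ddddddd
t=14: ddddddd
ddddddd
ddAA^Ad
ddAAAAd
dddAAdd
ddddddd
ddddddd
t=15: ddddddd
ddddddd
ddA<dAd
ddAAAAd
dddAAdd
ddddddd
ddddddd
t=16: ddddddd
ddddddd
ddAddAd
ddAvAAd
dddAAdd
ddddddd
ddddddd
t=17: ddddddd
ddddddd
ddAddAd
ddAd>Ad
dddAAdd
ddddddd
ddddddd
t=18: ddddddd
ddddddd
ddAd^Ad
ddAddAd
dddAAdd
ddddddd
ddddddd
t=19: ddddddd
ddddddd
ddAdA>d
ddAddAd
dddAAdd
ddddddd
ddddddd
t=20: ddddddd
ddddd^d
ddAdAdd
ddAddAd
dddAAdd
ddddddd
ddddddd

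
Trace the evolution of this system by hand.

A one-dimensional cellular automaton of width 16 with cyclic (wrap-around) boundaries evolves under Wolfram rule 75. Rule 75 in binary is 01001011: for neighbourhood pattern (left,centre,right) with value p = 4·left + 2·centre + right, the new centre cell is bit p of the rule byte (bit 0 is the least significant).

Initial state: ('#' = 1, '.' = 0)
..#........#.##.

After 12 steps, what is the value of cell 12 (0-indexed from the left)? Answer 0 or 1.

k=0  ..#........#.##.
k=1  ##..#######..##.
k=2  ##.##.....#.###.
k=3  ##.##.####..#.#.
k=4  ##.##.#..#.#....
k=5  ##.##...#....###
k=6  .#.##.##..####..
k=7  #..##.##.##..#.#
k=8  #.###.##.##.#..#
k=9  #.#.#.##.##...##
k=10  #.....##.##.###.
k=11  ..######.##.#.#.
k=12  ###....#.##.....

0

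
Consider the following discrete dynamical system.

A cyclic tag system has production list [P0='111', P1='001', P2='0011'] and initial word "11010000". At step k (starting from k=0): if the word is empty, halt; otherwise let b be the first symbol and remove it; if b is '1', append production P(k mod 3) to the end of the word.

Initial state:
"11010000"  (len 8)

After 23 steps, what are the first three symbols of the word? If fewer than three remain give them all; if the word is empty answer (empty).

100

step 0: "11010000"  (len 8)
step 1: "1010000111"  (len 10)
step 2: "010000111001"  (len 12)
step 3: "10000111001"  (len 11)
step 4: "0000111001111"  (len 13)
step 5: "000111001111"  (len 12)
step 6: "00111001111"  (len 11)
step 7: "0111001111"  (len 10)
step 8: "111001111"  (len 9)
step 9: "110011110011"  (len 12)
step 10: "10011110011111"  (len 14)
step 11: "0011110011111001"  (len 16)
step 12: "011110011111001"  (len 15)
step 13: "11110011111001"  (len 14)
step 14: "1110011111001001"  (len 16)
step 15: "1100111110010010011"  (len 19)
step 16: "100111110010010011111"  (len 21)
step 17: "00111110010010011111001"  (len 23)
step 18: "0111110010010011111001"  (len 22)
step 19: "111110010010011111001"  (len 21)
step 20: "11110010010011111001001"  (len 23)
step 21: "11100100100111110010010011"  (len 26)
step 22: "1100100100111110010010011111"  (len 28)
step 23: "100100100111110010010011111001"  (len 30)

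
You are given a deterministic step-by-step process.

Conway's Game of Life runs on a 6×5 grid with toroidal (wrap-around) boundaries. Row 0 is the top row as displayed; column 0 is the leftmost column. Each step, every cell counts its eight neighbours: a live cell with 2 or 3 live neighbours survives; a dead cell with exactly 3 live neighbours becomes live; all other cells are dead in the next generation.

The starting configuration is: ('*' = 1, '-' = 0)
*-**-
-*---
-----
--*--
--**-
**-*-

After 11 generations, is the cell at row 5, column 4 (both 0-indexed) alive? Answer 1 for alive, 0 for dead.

gen 0: *-**-
-*---
-----
--*--
--**-
**-*-
gen 1: *--*-
-**--
-----
--**-
---**
*----
gen 2: *-*-*
-**--
-*-*-
--***
--***
*--*-
gen 3: *-*-*
----*
**--*
**---
**---
*----
gen 4: **-**
-----
-*--*
--*--
----*
-----
gen 5: *---*
-***-
-----
*--*-
-----
---*-
gen 6: **--*
*****
-*-**
-----
----*
----*
gen 7: -----
-----
-*---
*--**
-----
---**
gen 8: -----
-----
*---*
*---*
*----
-----
gen 9: -----
-----
*---*
-*---
*---*
-----
gen 10: -----
-----
*----
-*---
*----
-----
gen 11: -----
-----
-----
**---
-----
-----

0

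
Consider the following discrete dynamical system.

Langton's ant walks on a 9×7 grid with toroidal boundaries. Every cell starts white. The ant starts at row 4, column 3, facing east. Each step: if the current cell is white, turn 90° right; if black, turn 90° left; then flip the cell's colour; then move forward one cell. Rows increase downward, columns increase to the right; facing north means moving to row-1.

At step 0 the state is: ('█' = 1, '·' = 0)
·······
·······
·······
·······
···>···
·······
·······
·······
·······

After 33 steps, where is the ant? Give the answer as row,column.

3,1

[0] ·······
·······
·······
·······
···>···
·······
·······
·······
·······
[1] ·······
·······
·······
·······
···█···
···v···
·······
·······
·······
[2] ·······
·······
·······
·······
···█···
··<█···
·······
·······
·······
[3] ·······
·······
·······
·······
··^█···
··██···
·······
·······
·······
[4] ·······
·······
·······
·······
··█>···
··██···
·······
·······
·······
[5] ·······
·······
·······
···^···
··█····
··██···
·······
·······
·······
[6] ·······
·······
·······
···█>··
··█····
··██···
·······
·······
·······
[7] ·······
·······
·······
···██··
··█·v··
··██···
·······
·······
·······
[8] ·······
·······
·······
···██··
··█<█··
··██···
·······
·······
·······
[9] ·······
·······
·······
···^█··
··███··
··██···
·······
·······
·······
[10] ·······
·······
·······
··<·█··
··███··
··██···
·······
·······
·······
[11] ·······
·······
··^····
··█·█··
··███··
··██···
·······
·······
·······
[12] ·······
·······
··█>···
··█·█··
··███··
··██···
·······
·······
·······
[13] ·······
·······
··██···
··█v█··
··███··
··██···
·······
·······
·······
[14] ·······
·······
··██···
··<██··
··███··
··██···
·······
·······
·······
[15] ·······
·······
··██···
···██··
··v██··
··██···
·······
·······
·······
[16] ·······
·······
··██···
···██··
···>█··
··██···
·······
·······
·······
[17] ·······
·······
··██···
···^█··
····█··
··██···
·······
·······
·······
[18] ·······
·······
··██···
··<·█··
····█··
··██···
·······
·······
·······
[19] ·······
·······
··^█···
··█·█··
····█··
··██···
·······
·······
·······
[20] ·······
·······
·<·█···
··█·█··
····█··
··██···
·······
·······
·······
[21] ·······
·^·····
·█·█···
··█·█··
····█··
··██···
·······
·······
·······
[22] ·······
·█>····
·█·█···
··█·█··
····█··
··██···
·······
·······
·······
[23] ·······
·██····
·█v█···
··█·█··
····█··
··██···
·······
·······
·······
[24] ·······
·██····
·<██···
··█·█··
····█··
··██···
·······
·······
·······
[25] ·······
·██····
··██···
·v█·█··
····█··
··██···
·······
·······
·······
[26] ·······
·██····
··██···
<██·█··
····█··
··██···
·······
·······
·······
[27] ·······
·██····
^·██···
███·█··
····█··
··██···
·······
·······
·······
[28] ·······
·██····
█>██···
███·█··
····█··
··██···
·······
·······
·······
[29] ·······
·██····
████···
█v█·█··
····█··
··██···
·······
·······
·······
[30] ·······
·██····
████···
█·>·█··
····█··
··██···
·······
·······
·······
[31] ·······
·██····
██^█···
█···█··
····█··
··██···
·······
·······
·······
[32] ·······
·██····
█<·█···
█···█··
····█··
··██···
·······
·······
·······
[33] ·······
·██····
█··█···
█v··█··
····█··
··██···
·······
·······
·······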